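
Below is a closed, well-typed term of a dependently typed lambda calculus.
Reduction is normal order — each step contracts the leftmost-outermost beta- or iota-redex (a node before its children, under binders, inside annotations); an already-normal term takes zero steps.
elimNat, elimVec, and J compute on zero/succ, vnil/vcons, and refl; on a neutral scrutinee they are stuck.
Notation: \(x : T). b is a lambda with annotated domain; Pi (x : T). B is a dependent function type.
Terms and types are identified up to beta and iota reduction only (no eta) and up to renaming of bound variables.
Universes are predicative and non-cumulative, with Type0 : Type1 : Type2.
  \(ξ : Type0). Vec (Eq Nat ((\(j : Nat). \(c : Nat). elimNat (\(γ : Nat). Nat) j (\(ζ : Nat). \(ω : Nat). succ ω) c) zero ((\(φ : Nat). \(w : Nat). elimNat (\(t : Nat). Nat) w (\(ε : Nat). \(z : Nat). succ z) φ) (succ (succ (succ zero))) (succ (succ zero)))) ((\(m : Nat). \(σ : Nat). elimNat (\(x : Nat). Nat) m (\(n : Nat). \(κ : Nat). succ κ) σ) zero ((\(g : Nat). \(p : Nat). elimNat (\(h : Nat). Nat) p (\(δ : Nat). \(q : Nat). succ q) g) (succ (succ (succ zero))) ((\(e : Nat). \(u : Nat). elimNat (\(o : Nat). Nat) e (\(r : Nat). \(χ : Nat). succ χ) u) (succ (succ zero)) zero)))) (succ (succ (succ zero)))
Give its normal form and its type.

reduced normal form:
  \(ξ : Type0). Vec (Eq Nat (succ (succ (succ (succ (succ zero))))) (succ (succ (succ (succ (succ zero)))))) (succ (succ (succ zero)))
the term's type:
  Pi (ξ : Type0). Type0


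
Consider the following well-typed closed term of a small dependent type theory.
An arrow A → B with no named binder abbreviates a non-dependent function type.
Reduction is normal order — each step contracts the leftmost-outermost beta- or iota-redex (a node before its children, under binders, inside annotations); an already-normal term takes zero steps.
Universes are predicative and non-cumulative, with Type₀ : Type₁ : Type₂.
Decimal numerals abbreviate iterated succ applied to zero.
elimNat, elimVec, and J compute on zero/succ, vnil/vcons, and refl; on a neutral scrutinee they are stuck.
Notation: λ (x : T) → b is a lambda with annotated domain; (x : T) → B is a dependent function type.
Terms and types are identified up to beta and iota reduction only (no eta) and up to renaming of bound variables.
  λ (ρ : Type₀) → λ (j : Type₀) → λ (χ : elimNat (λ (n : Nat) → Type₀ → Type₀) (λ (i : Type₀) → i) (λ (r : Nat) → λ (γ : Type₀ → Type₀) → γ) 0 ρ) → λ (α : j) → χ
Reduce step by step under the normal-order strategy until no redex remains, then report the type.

normal-order reduction sequence:
  λ (ρ : Type₀) → λ (j : Type₀) → λ (χ : elimNat (λ (n : Nat) → Type₀ → Type₀) (λ (i : Type₀) → i) (λ (r : Nat) → λ (γ : Type₀ → Type₀) → γ) 0 ρ) → λ (α : j) → χ
  ~> λ (ρ : Type₀) → λ (j : Type₀) → λ (χ : (λ (n : Type₀) → n) ρ) → λ (i : j) → χ
  ~> λ (ρ : Type₀) → λ (j : Type₀) → λ (χ : ρ) → λ (n : j) → χ
inferred type:
  (ρ : Type₀) → (j : Type₀) → ρ → j → ρ


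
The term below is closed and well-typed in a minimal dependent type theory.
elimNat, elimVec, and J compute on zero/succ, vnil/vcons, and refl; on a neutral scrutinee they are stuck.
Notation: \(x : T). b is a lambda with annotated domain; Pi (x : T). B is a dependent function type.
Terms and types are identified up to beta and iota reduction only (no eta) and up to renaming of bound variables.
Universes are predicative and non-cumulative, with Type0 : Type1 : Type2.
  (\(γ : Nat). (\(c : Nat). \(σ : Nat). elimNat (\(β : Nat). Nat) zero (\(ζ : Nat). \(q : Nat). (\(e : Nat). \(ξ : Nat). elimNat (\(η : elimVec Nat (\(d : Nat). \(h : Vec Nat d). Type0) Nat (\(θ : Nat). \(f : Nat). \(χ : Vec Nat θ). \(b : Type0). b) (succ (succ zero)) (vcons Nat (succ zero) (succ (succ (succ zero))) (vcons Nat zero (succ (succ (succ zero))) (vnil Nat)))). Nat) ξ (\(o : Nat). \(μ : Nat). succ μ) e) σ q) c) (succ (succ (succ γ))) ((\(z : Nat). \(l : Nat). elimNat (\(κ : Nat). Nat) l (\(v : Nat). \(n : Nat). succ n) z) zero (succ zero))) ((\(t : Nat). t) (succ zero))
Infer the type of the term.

type:
  Nat


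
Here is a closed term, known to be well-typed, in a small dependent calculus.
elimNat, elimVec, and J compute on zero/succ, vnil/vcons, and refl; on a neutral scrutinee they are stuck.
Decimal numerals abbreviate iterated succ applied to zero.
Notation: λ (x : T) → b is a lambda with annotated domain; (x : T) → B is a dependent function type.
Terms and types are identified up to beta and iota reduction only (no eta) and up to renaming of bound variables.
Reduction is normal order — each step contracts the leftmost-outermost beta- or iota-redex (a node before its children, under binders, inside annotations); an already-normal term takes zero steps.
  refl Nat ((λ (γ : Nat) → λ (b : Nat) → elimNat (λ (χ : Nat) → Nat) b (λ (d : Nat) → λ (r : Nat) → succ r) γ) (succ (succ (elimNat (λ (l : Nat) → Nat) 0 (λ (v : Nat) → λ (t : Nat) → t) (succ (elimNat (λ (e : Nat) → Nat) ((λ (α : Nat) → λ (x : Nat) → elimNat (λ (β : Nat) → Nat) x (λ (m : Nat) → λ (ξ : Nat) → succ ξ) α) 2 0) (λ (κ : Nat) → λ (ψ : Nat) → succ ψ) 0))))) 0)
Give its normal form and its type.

reduced normal form:
  refl Nat 2
the term's type:
  Eq Nat 2 2


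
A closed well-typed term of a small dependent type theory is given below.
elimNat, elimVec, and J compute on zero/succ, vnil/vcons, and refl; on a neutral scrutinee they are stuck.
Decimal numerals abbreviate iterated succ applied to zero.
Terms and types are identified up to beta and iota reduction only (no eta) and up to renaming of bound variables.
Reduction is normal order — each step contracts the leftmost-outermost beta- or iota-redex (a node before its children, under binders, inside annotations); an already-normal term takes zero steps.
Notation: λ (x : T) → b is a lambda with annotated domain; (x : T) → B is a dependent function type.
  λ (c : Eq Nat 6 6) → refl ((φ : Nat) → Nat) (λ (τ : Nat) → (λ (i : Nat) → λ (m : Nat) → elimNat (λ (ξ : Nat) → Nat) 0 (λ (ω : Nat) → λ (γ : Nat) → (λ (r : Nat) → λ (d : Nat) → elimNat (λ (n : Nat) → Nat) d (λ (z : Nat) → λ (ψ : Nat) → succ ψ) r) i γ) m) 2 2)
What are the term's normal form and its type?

normal form:
  λ (c : Eq Nat 6 6) → refl ((φ : Nat) → Nat) (λ (τ : Nat) → 4)
inferred type:
  (c : Eq Nat 6 6) → Eq ((φ : Nat) → Nat) (λ (τ : Nat) → 4) (λ (i : Nat) → 4)
observation: the first redex contracted is a beta-redex; the normal form is reached in 27 normal-order steps.


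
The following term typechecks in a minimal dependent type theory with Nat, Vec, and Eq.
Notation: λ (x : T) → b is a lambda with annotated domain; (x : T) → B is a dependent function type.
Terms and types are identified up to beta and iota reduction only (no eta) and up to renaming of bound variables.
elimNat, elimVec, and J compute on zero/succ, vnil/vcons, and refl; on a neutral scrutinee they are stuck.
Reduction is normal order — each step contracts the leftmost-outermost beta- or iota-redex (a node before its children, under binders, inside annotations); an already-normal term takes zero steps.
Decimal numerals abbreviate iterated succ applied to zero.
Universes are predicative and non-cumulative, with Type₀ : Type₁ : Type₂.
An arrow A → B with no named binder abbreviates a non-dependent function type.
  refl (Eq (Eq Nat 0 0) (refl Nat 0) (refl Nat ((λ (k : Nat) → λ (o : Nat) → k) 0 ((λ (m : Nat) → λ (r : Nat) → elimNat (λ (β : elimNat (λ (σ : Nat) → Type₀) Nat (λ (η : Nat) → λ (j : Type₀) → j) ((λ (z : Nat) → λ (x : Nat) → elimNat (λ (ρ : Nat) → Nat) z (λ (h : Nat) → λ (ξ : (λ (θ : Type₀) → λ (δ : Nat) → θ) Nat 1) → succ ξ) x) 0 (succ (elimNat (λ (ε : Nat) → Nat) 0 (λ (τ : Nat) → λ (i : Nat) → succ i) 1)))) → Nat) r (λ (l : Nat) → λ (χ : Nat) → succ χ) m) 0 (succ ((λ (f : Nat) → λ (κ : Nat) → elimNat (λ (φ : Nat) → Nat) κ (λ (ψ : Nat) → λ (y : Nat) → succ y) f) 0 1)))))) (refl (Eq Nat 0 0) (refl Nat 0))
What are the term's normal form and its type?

reduced normal form:
  refl (Eq (Eq Nat 0 0) (refl Nat 0) (refl Nat 0)) (refl (Eq Nat 0 0) (refl Nat 0))
inferred type:
  Eq (Eq (Eq Nat 0 0) (refl Nat 0) (refl Nat 0)) (refl (Eq Nat 0 0) (refl Nat 0)) (refl (Eq Nat 0 0) (refl Nat 0))


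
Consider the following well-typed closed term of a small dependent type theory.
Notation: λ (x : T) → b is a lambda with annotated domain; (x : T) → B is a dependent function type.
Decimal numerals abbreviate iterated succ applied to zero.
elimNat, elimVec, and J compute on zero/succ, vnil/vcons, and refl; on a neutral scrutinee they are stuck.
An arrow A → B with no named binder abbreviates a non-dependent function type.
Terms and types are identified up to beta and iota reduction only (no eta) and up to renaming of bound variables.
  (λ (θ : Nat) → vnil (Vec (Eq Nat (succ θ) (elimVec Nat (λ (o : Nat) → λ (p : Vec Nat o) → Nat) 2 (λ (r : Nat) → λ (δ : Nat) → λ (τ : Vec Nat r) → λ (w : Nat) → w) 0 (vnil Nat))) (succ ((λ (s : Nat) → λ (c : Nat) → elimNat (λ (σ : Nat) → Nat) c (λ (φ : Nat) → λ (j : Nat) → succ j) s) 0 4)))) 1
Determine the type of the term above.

inferred type:
  Vec (Vec (Eq Nat 2 2) 5) 0


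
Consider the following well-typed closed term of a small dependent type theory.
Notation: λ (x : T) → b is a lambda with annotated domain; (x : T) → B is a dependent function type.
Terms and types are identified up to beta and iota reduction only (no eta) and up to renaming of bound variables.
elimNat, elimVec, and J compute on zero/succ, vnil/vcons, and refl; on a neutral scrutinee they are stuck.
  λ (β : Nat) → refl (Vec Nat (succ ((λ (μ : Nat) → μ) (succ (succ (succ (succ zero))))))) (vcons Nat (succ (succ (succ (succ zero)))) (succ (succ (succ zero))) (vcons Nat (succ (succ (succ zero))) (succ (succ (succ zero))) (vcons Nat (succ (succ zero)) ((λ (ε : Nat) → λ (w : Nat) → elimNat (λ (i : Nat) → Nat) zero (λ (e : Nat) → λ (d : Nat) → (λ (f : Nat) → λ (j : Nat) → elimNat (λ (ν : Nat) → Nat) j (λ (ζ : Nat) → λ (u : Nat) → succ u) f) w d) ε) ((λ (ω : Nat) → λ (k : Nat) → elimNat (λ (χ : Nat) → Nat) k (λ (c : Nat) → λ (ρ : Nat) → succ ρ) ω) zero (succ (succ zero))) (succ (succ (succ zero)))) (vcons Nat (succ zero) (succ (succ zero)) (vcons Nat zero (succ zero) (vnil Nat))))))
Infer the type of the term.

the term's type:
  (β : Nat) → Eq (Vec Nat (succ (succ (succ (succ (succ zero)))))) (vcons Nat (succ (succ (succ (succ zero)))) (succ (succ (succ zero))) (vcons Nat (succ (succ (succ zero))) (succ (succ (succ zero))) (vcons Nat (succ (succ zero)) (succ (succ (succ (succ (succ (succ zero)))))) (vcons Nat (succ zero) (succ (succ zero)) (vcons Nat zero (succ zero) (vnil Nat)))))) (vcons Nat (succ (succ (succ (succ zero)))) (succ (succ (succ zero))) (vcons Nat (succ (succ (succ zero))) (succ (succ (succ zero))) (vcons Nat (succ (succ zero)) (succ (succ (succ (succ (succ (succ zero)))))) (vcons Nat (succ zero) (succ (succ zero)) (vcons Nat zero (succ zero) (vnil Nat))))))


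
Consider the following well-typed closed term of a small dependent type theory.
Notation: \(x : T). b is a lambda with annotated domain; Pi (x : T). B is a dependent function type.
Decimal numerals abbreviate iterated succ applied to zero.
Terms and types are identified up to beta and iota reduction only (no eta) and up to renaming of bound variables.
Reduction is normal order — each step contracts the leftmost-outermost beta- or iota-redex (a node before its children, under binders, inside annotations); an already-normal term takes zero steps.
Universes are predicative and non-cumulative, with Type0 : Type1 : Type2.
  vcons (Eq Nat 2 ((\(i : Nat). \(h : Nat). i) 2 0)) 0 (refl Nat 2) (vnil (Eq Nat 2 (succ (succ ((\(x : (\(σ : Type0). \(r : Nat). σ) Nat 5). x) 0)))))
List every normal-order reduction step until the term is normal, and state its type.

reduction (normal order):
  vcons (Eq Nat 2 ((\(i : Nat). \(h : Nat). i) 2 0)) 0 (refl Nat 2) (vnil (Eq Nat 2 (succ (succ ((\(x : (\(σ : Type0). \(r : Nat). σ) Nat 5). x) 0)))))
  ~> vcons (Eq Nat 2 ((\(i : Nat). 2) 0)) 0 (refl Nat 2) (vnil (Eq Nat 2 (succ (succ ((\(h : (\(x : Type0). \(σ : Nat). x) Nat 5). h) 0)))))
  ~> vcons (Eq Nat 2 2) 0 (refl Nat 2) (vnil (Eq Nat 2 (succ (succ ((\(i : (\(h : Type0). \(x : Nat). h) Nat 5). i) 0)))))
  ~> vcons (Eq Nat 2 2) 0 (refl Nat 2) (vnil (Eq Nat 2 2))
type:
  Vec (Eq Nat 2 2) 1


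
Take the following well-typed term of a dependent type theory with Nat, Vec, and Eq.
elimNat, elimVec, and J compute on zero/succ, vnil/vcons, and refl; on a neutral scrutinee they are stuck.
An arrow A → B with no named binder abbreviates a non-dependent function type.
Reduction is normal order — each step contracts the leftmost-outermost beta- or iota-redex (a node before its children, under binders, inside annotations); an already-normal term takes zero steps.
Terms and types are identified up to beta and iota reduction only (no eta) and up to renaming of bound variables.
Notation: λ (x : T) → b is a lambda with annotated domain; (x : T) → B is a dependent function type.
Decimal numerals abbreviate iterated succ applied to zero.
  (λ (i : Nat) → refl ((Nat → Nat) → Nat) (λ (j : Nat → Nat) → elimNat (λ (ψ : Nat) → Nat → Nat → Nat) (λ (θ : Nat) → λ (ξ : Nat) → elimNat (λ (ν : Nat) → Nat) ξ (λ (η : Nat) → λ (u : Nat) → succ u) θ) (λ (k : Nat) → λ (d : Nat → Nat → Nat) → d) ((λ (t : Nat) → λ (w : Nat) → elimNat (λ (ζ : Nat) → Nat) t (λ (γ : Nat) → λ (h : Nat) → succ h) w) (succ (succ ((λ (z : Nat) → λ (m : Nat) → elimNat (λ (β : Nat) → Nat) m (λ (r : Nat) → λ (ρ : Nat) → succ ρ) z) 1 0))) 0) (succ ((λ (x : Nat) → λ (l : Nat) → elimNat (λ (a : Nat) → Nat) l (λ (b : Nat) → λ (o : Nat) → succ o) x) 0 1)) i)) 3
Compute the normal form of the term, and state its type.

normal form:
  refl ((Nat → Nat) → Nat) (λ (i : Nat → Nat) → 5)
type:
  Eq ((Nat → Nat) → Nat) (λ (i : Nat → Nat) → 5) (λ (j : Nat → Nat) → 5)
observation: the first redex contracted is a beta-redex; the normal form is reached in 32 normal-order steps.


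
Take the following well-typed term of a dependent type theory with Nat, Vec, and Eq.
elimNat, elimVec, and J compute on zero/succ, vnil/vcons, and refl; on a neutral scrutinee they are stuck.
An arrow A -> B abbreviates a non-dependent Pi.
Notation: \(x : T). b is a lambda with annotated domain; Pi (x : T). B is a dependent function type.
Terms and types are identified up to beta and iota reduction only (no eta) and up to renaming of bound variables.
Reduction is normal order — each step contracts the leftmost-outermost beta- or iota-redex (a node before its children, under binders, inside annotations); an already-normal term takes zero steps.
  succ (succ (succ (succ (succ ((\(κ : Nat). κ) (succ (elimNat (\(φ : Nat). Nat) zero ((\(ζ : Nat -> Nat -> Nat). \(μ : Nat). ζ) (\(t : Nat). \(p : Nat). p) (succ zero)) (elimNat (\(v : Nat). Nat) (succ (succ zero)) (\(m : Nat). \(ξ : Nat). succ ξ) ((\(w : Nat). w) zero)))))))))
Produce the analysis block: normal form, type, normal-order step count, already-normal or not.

reduced normal form:
  succ (succ (succ (succ (succ (succ zero)))))
type:
  Nat
steps to reach normal form (normal order): 12
term was already normal: no
first contracted redex: a beta-redex


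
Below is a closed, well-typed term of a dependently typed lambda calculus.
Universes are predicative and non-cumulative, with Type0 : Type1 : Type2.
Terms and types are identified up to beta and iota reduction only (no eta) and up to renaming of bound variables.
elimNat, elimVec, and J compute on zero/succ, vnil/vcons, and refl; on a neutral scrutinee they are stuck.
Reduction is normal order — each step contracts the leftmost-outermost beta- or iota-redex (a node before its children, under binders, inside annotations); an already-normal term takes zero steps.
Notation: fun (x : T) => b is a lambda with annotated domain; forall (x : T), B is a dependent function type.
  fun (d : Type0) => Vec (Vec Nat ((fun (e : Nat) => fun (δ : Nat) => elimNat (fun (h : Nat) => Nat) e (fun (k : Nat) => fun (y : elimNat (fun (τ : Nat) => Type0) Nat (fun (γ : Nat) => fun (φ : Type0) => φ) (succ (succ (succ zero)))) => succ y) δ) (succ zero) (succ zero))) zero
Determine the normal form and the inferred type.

reduced normal form:
  fun (d : Type0) => Vec (Vec Nat (succ (succ zero))) zero
type:
  forall (d : Type0), Type0
observation: 6 normal-order steps normalize the term, beginning with a beta-redex.


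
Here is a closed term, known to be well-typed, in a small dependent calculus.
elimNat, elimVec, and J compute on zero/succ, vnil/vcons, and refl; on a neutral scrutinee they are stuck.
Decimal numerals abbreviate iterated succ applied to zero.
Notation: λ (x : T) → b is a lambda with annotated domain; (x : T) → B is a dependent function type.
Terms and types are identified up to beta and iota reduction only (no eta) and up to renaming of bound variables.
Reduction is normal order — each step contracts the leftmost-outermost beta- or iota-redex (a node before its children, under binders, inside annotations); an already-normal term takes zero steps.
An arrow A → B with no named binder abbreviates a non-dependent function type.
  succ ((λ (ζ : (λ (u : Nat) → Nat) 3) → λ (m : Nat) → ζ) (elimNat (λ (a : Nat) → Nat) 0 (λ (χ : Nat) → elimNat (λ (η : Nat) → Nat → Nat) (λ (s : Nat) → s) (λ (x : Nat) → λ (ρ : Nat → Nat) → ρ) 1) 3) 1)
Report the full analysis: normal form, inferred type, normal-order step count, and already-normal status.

resulting normal form:
  1
type:
  Nat
steps to reach normal form (normal order): 24
term was already normal: no
first redex: a beta-redex


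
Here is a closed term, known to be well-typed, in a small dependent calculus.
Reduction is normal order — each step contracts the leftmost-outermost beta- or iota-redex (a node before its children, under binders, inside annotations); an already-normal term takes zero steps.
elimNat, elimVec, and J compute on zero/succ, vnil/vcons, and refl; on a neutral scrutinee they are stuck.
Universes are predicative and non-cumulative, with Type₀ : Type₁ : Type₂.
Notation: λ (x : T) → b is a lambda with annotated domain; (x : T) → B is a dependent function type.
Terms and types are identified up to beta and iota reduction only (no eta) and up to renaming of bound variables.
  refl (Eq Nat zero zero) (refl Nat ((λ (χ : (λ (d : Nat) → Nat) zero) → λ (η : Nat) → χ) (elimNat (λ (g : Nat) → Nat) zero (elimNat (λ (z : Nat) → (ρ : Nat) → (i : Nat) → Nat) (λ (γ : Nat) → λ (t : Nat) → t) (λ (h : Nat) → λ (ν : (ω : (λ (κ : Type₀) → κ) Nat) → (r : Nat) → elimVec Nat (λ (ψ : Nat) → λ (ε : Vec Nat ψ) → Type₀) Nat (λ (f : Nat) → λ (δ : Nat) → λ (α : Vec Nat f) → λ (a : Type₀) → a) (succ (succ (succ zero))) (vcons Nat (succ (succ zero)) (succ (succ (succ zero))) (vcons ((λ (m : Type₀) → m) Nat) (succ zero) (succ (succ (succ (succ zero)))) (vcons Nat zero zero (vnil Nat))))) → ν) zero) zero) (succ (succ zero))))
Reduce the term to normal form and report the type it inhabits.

resulting normal form:
  refl (Eq Nat zero zero) (refl Nat zero)
the term's type:
  Eq (Eq Nat zero zero) (refl Nat zero) (refl Nat zero)


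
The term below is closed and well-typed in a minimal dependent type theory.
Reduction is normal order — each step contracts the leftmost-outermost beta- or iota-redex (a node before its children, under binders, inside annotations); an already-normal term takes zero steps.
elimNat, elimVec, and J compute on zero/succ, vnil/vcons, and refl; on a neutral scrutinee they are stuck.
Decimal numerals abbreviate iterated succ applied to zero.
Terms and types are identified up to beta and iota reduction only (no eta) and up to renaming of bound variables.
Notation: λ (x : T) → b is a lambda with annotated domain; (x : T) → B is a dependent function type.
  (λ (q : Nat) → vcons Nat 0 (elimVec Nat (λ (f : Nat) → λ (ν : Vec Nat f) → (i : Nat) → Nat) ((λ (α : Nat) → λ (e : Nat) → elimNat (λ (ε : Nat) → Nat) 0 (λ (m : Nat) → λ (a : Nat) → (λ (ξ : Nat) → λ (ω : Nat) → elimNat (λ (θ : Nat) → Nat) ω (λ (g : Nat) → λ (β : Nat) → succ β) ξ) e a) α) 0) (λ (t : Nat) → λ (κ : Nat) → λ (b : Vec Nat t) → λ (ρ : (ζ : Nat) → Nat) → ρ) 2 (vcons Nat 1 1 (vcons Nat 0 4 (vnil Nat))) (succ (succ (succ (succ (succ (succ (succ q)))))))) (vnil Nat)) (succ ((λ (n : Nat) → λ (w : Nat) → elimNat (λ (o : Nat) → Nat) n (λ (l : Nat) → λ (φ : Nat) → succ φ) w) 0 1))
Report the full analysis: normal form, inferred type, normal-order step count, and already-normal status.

resulting normal form:
  vcons Nat 0 0 (vnil Nat)
the term's type:
  Vec Nat 1
normal-order step count: 15
term was already normal: no
first contracted redex: a beta-redex


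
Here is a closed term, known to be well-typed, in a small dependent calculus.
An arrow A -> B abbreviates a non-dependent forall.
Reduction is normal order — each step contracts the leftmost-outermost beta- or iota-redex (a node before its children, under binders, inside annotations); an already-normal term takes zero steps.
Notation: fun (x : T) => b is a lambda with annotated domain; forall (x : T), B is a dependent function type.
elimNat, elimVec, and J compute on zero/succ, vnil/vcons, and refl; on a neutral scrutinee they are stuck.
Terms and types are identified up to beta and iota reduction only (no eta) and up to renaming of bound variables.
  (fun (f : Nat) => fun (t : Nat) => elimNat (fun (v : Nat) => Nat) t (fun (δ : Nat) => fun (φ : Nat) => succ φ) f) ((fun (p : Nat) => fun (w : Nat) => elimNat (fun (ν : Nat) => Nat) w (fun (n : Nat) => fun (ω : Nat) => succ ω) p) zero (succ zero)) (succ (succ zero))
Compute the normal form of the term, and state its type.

reduced normal form:
  succ (succ (succ zero))
type:
  Nat


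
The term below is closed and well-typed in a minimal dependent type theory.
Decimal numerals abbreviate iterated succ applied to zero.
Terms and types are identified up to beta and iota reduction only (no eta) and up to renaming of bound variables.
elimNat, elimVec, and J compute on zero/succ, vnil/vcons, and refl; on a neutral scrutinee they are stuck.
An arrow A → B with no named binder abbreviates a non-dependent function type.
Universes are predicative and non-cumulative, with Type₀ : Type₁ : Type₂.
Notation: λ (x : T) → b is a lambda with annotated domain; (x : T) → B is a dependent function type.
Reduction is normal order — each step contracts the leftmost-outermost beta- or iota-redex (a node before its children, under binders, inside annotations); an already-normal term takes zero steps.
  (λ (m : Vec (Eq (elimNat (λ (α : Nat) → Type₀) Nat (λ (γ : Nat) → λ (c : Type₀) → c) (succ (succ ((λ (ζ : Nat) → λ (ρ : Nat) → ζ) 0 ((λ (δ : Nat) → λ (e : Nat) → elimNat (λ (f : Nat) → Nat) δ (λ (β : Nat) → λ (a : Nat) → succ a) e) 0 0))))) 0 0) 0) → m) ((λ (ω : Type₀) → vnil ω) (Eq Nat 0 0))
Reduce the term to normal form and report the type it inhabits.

reduced normal form:
  vnil (Eq Nat 0 0)
inferred type:
  Vec (Eq Nat 0 0) 0


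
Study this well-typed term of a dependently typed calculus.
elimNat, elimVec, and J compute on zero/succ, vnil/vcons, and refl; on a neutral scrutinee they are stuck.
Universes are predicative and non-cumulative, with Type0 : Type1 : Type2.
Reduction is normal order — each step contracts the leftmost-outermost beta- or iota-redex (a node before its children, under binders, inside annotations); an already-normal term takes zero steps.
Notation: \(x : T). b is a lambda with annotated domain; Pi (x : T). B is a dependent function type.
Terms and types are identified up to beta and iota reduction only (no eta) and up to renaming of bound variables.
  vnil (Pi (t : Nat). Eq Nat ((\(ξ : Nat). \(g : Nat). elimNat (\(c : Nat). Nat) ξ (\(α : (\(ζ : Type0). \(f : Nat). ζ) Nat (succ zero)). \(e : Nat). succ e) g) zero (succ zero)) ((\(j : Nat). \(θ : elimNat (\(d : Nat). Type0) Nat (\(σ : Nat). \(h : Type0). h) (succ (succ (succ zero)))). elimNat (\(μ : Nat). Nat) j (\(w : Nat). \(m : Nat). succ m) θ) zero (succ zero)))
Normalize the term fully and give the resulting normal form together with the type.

normal form:
  vnil (Pi (t : Nat). Eq Nat (succ zero) (succ zero))
type:
  Vec (Pi (t : Nat). Eq Nat (succ zero) (succ zero)) zero


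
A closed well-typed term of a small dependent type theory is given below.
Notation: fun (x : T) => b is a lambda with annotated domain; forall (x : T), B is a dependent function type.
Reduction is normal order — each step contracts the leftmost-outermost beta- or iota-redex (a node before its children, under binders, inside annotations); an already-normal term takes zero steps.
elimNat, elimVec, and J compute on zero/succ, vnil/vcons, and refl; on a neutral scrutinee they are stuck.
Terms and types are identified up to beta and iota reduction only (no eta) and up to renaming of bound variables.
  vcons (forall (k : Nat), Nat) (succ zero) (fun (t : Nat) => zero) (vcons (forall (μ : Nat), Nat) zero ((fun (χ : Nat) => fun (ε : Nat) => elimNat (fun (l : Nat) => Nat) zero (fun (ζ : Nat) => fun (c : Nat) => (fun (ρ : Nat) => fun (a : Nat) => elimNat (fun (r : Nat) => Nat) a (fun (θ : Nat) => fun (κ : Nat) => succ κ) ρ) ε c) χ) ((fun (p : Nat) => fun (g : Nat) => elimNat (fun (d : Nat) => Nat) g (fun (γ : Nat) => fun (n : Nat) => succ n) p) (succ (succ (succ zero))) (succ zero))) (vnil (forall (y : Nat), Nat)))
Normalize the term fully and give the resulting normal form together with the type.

normal form:
  vcons (forall (k : Nat), Nat) (succ zero) (fun (t : Nat) => zero) (vcons (forall (μ : Nat), Nat) zero (fun (χ : Nat) => elimNat (fun (ε : Nat) => Nat) (elimNat (fun (l : Nat) => Nat) (elimNat (fun (ζ : Nat) => Nat) (elimNat (fun (c : Nat) => Nat) zero (fun (ρ : Nat) => fun (a : Nat) => succ a) χ) (fun (r : Nat) => fun (θ : Nat) => succ θ) χ) (fun (κ : Nat) => fun (p : Nat) => succ p) χ) (fun (g : Nat) => fun (d : Nat) => succ d) χ) (vnil (forall (γ : Nat), Nat)))
the term's type:
  Vec (forall (k : Nat), Nat) (succ (succ zero))
observation: the term reaches its normal form after 28 normal-order steps.


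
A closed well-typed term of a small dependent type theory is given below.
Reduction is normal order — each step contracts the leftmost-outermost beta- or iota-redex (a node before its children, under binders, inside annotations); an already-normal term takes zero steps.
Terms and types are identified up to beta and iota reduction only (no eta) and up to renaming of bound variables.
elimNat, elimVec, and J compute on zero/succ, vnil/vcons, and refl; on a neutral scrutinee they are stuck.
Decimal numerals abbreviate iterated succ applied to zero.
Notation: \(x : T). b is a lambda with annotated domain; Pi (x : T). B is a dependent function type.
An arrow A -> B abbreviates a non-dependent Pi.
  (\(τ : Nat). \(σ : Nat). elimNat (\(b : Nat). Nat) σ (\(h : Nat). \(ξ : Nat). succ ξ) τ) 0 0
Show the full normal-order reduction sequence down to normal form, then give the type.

normal-order reduction:
  (\(τ : Nat). \(σ : Nat). elimNat (\(b : Nat). Nat) σ (\(h : Nat). \(ξ : Nat). succ ξ) τ) 0 0
  ~> (\(τ : Nat). elimNat (\(σ : Nat). Nat) τ (\(b : Nat). \(h : Nat). succ h) 0) 0
  ~> elimNat (\(τ : Nat). Nat) 0 (\(σ : Nat). \(b : Nat). succ b) 0
  ~> 0
type:
  Nat


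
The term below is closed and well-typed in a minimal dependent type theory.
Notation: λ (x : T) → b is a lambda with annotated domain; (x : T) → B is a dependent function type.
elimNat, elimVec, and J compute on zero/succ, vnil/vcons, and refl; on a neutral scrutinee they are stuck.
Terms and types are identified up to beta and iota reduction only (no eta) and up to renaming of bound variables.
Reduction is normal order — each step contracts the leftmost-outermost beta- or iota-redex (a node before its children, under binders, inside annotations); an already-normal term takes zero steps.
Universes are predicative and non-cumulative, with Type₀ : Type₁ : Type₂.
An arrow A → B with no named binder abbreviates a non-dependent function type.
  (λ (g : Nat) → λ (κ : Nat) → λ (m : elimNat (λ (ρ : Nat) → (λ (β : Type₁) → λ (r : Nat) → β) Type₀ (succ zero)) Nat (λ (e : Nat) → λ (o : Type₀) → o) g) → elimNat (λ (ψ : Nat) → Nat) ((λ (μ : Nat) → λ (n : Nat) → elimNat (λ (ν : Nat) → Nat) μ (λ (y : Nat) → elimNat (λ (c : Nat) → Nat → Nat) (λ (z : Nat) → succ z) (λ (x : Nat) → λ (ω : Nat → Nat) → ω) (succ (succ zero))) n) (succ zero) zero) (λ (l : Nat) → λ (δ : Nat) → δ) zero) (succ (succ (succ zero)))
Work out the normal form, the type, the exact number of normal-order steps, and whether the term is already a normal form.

reduced normal form:
  λ (g : Nat) → λ (κ : Nat) → succ zero
inferred type:
  Nat → Nat → Nat
steps to reach normal form (normal order): 15
term was already normal: no
first redex: a beta-redex


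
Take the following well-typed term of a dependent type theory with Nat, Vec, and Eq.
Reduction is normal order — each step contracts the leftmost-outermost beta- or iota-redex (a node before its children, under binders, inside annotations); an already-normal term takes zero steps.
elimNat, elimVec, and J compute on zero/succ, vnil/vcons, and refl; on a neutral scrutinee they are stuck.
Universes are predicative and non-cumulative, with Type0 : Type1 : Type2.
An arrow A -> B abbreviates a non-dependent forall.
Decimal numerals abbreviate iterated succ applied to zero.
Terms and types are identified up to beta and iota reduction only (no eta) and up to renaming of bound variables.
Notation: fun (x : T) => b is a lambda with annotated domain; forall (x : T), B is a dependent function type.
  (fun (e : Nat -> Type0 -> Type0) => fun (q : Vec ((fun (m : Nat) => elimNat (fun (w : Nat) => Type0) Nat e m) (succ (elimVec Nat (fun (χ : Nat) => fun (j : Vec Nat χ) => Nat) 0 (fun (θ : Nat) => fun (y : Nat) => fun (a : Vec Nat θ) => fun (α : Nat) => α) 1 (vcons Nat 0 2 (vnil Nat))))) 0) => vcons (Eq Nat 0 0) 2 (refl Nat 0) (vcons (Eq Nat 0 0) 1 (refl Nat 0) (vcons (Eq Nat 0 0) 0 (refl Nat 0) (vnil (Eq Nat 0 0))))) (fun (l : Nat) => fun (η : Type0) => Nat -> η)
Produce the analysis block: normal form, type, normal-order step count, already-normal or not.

normal form:
  fun (e : Vec (Nat -> Nat) 0) => vcons (Eq Nat 0 0) 2 (refl Nat 0) (vcons (Eq Nat 0 0) 1 (refl Nat 0) (vcons (Eq Nat 0 0) 0 (refl Nat 0) (vnil (Eq Nat 0 0))))
inferred type:
  Vec (Nat -> Nat) 0 -> Vec (Eq Nat 0 0) 3
reduction steps (normal order): 12
already normal: no
first contracted redex: a beta-redex


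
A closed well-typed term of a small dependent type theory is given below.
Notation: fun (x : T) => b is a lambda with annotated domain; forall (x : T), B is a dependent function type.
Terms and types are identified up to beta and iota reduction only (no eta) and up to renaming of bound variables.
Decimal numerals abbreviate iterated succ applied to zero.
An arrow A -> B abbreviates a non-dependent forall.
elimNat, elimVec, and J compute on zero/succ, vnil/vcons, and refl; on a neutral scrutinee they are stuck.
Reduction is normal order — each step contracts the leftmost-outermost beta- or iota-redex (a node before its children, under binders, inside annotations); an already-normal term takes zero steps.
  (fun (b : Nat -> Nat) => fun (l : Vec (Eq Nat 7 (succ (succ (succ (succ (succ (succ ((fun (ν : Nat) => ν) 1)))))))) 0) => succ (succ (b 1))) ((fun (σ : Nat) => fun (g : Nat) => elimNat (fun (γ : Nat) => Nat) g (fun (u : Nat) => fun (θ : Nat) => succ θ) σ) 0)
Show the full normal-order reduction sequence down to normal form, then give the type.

normal-order reduction sequence:
  (fun (b : Nat -> Nat) => fun (l : Vec (Eq Nat 7 (succ (succ (succ (succ (succ (succ ((fun (ν : Nat) => ν) 1)))))))) 0) => succ (succ (b 1))) ((fun (σ : Nat) => fun (g : Nat) => elimNat (fun (γ : Nat) => Nat) g (fun (u : Nat) => fun (θ : Nat) => succ θ) σ) 0)
  ~> fun (b : Vec (Eq Nat 7 (succ (succ (succ (succ (succ (succ ((fun (l : Nat) => l) 1)))))))) 0) => succ (succ ((fun (ν : Nat) => fun (σ : Nat) => elimNat (fun (g : Nat) => Nat) σ (fun (γ : Nat) => fun (u : Nat) => succ u) ν) 0 1))
  ~> fun (b : Vec (Eq Nat 7 7) 0) => succ (succ ((fun (l : Nat) => fun (ν : Nat) => elimNat (fun (σ : Nat) => Nat) ν (fun (g : Nat) => fun (γ : Nat) => succ γ) l) 0 1))
  ~> fun (b : Vec (Eq Nat 7 7) 0) => succ (succ ((fun (l : Nat) => elimNat (fun (ν : Nat) => Nat) l (fun (σ : Nat) => fun (g : Nat) => succ g) 0) 1))
  ~> fun (b : Vec (Eq Nat 7 7) 0) => succ (succ (elimNat (fun (l : Nat) => Nat) 1 (fun (ν : Nat) => fun (σ : Nat) => succ σ) 0))
  ~> fun (b : Vec (Eq Nat 7 7) 0) => 3
type:
  Vec (Eq Nat 7 7) 0 -> Nat


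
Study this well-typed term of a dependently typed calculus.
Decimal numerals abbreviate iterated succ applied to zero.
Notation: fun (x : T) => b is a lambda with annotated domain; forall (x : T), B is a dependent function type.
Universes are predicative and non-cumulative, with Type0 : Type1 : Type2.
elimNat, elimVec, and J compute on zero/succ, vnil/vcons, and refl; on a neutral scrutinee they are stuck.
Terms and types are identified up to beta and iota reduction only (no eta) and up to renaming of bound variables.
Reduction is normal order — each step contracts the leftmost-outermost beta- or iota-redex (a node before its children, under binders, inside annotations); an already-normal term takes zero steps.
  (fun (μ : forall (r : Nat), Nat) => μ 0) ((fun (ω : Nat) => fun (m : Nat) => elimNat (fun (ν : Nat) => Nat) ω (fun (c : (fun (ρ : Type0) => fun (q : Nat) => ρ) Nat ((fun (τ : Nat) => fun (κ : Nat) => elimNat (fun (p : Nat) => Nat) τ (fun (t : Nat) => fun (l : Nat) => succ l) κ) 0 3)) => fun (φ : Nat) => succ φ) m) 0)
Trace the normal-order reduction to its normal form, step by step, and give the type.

normal-order reduction:
  (fun (μ : forall (r : Nat), Nat) => μ 0) ((fun (ω : Nat) => fun (m : Nat) => elimNat (fun (ν : Nat) => Nat) ω (fun (c : (fun (ρ : Type0) => fun (q : Nat) => ρ) Nat ((fun (τ : Nat) => fun (κ : Nat) => elimNat (fun (p : Nat) => Nat) τ (fun (t : Nat) => fun (l : Nat) => succ l) κ) 0 3)) => fun (φ : Nat) => succ φ) m) 0)
  ~> (fun (μ : Nat) => fun (r : Nat) => elimNat (fun (ω : Nat) => Nat) μ (fun (m : (fun (ν : Type0) => fun (c : Nat) => ν) Nat ((fun (ρ : Nat) => fun (q : Nat) => elimNat (fun (τ : Nat) => Nat) ρ (fun (κ : Nat) => fun (p : Nat) => succ p) q) 0 3)) => fun (t : Nat) => succ t) r) 0 0
  ~> (fun (μ : Nat) => elimNat (fun (r : Nat) => Nat) 0 (fun (ω : (fun (m : Type0) => fun (ν : Nat) => m) Nat ((fun (c : Nat) => fun (ρ : Nat) => elimNat (fun (q : Nat) => Nat) c (fun (τ : Nat) => fun (κ : Nat) => succ κ) ρ) 0 3)) => fun (p : Nat) => succ p) μ) 0
  ~> elimNat (fun (μ : Nat) => Nat) 0 (fun (r : (fun (ω : Type0) => fun (m : Nat) => ω) Nat ((fun (ν : Nat) => fun (c : Nat) => elimNat (fun (ρ : Nat) => Nat) ν (fun (q : Nat) => fun (τ : Nat) => succ τ) c) 0 3)) => fun (κ : Nat) => succ κ) 0
  ~> 0
the term's type:
  Nat


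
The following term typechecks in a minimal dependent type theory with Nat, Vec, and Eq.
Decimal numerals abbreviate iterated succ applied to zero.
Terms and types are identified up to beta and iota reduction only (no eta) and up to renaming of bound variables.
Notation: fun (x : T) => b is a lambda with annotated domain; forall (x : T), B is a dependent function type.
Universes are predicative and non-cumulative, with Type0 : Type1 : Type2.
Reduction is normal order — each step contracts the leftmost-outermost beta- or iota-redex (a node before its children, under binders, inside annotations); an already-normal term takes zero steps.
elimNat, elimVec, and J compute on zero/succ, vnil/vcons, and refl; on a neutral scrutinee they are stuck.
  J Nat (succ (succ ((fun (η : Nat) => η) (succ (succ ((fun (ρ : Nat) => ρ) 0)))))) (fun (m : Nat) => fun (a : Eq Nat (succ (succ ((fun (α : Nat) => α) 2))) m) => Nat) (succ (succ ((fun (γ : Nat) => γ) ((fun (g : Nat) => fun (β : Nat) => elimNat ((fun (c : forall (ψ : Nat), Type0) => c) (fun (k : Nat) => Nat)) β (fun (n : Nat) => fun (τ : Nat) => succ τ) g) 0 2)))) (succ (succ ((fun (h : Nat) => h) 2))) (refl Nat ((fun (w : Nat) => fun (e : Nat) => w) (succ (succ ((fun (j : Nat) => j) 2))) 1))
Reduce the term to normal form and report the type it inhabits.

reduced normal form:
  4
the term's type:
  Nat


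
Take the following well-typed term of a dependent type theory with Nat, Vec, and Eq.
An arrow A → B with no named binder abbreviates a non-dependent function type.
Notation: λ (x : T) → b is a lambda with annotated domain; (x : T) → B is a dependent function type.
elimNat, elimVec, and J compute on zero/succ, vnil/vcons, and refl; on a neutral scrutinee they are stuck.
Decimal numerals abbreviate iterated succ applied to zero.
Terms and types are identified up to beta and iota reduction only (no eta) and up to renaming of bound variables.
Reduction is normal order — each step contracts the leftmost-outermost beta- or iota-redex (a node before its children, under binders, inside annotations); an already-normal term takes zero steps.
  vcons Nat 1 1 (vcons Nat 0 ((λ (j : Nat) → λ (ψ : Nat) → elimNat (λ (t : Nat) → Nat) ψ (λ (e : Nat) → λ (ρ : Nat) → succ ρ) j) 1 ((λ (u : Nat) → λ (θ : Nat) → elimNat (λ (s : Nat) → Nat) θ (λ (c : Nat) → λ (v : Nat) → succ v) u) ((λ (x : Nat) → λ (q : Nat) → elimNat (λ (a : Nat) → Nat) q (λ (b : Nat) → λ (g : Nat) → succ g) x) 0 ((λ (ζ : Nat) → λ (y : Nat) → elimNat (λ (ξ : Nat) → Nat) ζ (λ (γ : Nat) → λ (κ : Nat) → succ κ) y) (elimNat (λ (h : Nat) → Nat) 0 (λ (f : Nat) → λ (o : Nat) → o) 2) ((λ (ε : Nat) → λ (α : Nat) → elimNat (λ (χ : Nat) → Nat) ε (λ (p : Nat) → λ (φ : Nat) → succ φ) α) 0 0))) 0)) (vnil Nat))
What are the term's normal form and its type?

normal form:
  vcons Nat 1 1 (vcons Nat 0 1 (vnil Nat))
inferred type:
  Vec Nat 2
observation: contracting a beta-redex first, the term normalizes in 25 steps.


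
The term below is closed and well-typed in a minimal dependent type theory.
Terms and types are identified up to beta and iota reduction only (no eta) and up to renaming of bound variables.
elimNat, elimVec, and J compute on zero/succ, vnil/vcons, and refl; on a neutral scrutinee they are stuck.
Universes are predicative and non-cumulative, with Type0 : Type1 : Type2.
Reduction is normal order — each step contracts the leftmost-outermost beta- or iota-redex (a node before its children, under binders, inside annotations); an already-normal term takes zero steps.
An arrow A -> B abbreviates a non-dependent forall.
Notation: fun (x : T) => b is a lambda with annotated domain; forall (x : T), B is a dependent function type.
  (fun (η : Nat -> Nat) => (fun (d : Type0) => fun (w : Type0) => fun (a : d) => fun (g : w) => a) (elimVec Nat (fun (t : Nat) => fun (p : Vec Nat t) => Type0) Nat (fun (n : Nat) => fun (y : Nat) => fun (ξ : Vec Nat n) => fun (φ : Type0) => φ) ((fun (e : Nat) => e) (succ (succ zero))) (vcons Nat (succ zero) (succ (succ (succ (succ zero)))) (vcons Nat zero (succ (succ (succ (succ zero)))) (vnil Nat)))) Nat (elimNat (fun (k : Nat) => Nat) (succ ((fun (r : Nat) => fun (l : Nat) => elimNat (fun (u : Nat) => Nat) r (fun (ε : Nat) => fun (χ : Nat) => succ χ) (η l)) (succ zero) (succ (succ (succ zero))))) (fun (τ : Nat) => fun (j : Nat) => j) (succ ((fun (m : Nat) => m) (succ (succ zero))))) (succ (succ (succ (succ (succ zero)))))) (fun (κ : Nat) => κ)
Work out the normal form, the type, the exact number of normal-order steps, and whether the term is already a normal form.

reduced normal form:
  succ (succ (succ (succ (succ zero))))
the term's type:
  Nat
reduction steps (normal order): 29
already normal: no
first redex: a beta-redex
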